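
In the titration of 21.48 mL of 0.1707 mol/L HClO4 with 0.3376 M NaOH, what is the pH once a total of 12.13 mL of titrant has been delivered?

n(acid) = 0.1707 x 0.02148 = 0.003667 mol; n(NaOH) added = 0.3376 x 0.01213 = 0.004095 mol.
Base is in excess by 0.004095 - 0.003667 = 0.0004285 mol in a total volume of 0.03361 L.
[OH^-] = 0.0004285/0.03361 = 0.01275 M, so pOH = 1.89 and pH = 14.00 - 1.89 = 12.11.

12.11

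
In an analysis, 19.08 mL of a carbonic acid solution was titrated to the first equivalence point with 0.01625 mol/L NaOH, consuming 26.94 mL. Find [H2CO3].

0.0229 M

n(NaOH) = 0.01625 x 0.02694 = 0.0004378 mol.
At the first equivalence point, 1 mol OH^- react per mol H2CO3, so n(H2CO3) = 0.0004378 / 1 = 0.0004378 mol.
[H2CO3] = 0.0004378 / 0.01908 L = 0.0229 M.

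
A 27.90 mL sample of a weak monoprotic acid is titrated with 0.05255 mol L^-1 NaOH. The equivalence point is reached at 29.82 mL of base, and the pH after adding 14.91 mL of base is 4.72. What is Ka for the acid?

14.91 mL is half of the equivalence volume, so this is the half-equivalence point where [HA] = [A^-].
At half-equivalence pH = pKa, so pKa = 4.72.
Ka = 10^(-4.72) = 1.9 x 10^-5.

1.9 x 10^-5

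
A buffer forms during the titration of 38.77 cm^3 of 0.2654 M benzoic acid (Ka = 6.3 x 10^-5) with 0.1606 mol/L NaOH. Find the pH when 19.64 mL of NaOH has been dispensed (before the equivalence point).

Initial n(C6H5COOH) = 0.2654 x 0.03877 = 0.01029 mol.
n(NaOH) added = 0.1606 x 0.01964 = 0.003154 mol, converting that many moles of C6H5COOH to C6H5COO-.
Remaining n(C6H5COOH) = 0.007135 mol; n(C6H5COO-) = 0.003154 mol.
By Henderson-Hasselbalch, pH = pKa + log([A^-]/[HA]) = 4.20 + log(0.003154/0.007135) = 4.20 + (-0.35) = 3.85.

3.85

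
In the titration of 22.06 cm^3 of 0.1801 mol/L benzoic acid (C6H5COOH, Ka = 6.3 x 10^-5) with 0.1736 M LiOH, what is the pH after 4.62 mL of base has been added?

Initial n(C6H5COOH) = 0.1801 x 0.02206 = 0.003973 mol.
n(LiOH) added = 0.1736 x 0.004620 = 0.0008020 mol, converting that many moles of C6H5COOH to C6H5COO-.
Remaining n(C6H5COOH) = 0.003171 mol; n(C6H5COO-) = 0.0008020 mol.
By Henderson-Hasselbalch, pH = pKa + log([A^-]/[HA]) = 4.20 + log(0.0008020/0.003171) = 4.20 + (-0.60) = 3.60.

3.60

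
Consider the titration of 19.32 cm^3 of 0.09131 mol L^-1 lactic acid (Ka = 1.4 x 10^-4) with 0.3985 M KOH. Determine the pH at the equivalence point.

8.36

n(HC3H5O3) = 0.09131 x 0.01932 = 0.001764 mol; V(KOH) at equivalence = 0.001764/0.3985 = 0.004427 L.
At equivalence all the acid is converted to C3H5O3-; total volume = 0.01932 + 0.004427 = 0.02375 L, so [C3H5O3-] = 0.001764/0.02375 = 0.07429 M.
Kb = Kw/Ka = 1.0e-14 / 1.4 x 10^-4 = 7.14e-11.
[OH^-] = sqrt(Kb x [C3H5O3-]) = sqrt(7.14e-11 x 0.07429) = 2.30e-6 M.
pOH = 5.64, so pH = 14.00 - 5.64 = 8.36.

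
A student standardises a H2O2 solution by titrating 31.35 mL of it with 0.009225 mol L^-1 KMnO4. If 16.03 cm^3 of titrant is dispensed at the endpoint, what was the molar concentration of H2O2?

n(KMnO4) = 0.009225 x 0.01603 = 0.0001479 mol.
From the balanced equation, 2 mol KMnO4 reacts with 5 mol H2O2, so n(H2O2) = 0.0001479 x 5/2 = 0.0003697 mol.
[H2O2] = 0.0003697 / 0.03135 L = 0.0118 M.

0.0118 M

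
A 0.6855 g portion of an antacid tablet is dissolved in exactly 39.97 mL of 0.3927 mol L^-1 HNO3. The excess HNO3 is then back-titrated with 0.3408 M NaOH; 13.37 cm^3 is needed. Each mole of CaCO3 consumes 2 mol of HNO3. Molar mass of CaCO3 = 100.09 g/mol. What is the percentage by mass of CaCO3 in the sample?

Total n(HNO3) added = 0.3927 x 0.03997 = 0.01570 mol.
n(NaOH) used = 0.3408 x 0.01337 = 0.004556 mol, which equals the excess n(HNO3).
So n(HNO3) consumed by the sample = 0.01570 - 0.004556 = 0.01114 mol.
n(CaCO3) = 0.01114 / 2 = 0.005570 mol.
mass CaCO3 = 0.005570 x 100.09 = 0.5575 g, so %CaCO3 = 0.5575/0.6855 x 100 = 81.3%.

81.3%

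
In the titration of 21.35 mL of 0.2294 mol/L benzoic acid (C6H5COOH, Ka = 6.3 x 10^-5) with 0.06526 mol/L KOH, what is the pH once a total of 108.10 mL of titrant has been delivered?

12.22

n(acid) = 0.2294 x 0.02135 = 0.004898 mol; n(KOH) added = 0.06526 x 0.1081 = 0.007055 mol.
Base is in excess by 0.007055 - 0.004898 = 0.002157 mol in a total volume of 0.1294 L.
[OH^-] = 0.002157/0.1294 = 0.01666 M, so pOH = 1.78 and pH = 14.00 - 1.78 = 12.22.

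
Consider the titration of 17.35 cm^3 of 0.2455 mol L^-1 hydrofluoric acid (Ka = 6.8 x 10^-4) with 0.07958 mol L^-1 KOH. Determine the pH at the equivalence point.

7.97

n(HF) = 0.2455 x 0.01735 = 0.004259 mol; V(KOH) at equivalence = 0.004259/0.07958 = 0.05352 L.
At equivalence all the acid is converted to F-; total volume = 0.01735 + 0.05352 = 0.07087 L, so [F-] = 0.004259/0.07087 = 0.06010 M.
Kb = Kw/Ka = 1.0e-14 / 6.8 x 10^-4 = 1.47e-11.
[OH^-] = sqrt(Kb x [F-]) = sqrt(1.47e-11 x 0.06010) = 9.40e-7 M.
pOH = 6.03, so pH = 14.00 - 6.03 = 7.97.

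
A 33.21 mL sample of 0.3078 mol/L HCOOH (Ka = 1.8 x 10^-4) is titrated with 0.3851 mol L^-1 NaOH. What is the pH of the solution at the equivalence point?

8.49

n(HCOOH) = 0.3078 x 0.03321 = 0.01022 mol; V(NaOH) at equivalence = 0.01022/0.3851 = 0.02654 L.
At equivalence all the acid is converted to HCOO-; total volume = 0.03321 + 0.02654 = 0.05975 L, so [HCOO-] = 0.01022/0.05975 = 0.1711 M.
Kb = Kw/Ka = 1.0e-14 / 1.8 x 10^-4 = 5.56e-11.
[OH^-] = sqrt(Kb x [HCOO-]) = sqrt(5.56e-11 x 0.1711) = 3.08e-6 M.
pOH = 5.51, so pH = 14.00 - 5.51 = 8.49.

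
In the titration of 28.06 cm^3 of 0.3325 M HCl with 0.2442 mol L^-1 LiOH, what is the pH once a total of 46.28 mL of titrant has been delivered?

12.42

n(acid) = 0.3325 x 0.02806 = 0.009330 mol; n(LiOH) added = 0.2442 x 0.04628 = 0.01130 mol.
Base is in excess by 0.01130 - 0.009330 = 0.001972 mol in a total volume of 0.07434 L.
[OH^-] = 0.001972/0.07434 = 0.02652 M, so pOH = 1.58 and pH = 14.00 - 1.58 = 12.42.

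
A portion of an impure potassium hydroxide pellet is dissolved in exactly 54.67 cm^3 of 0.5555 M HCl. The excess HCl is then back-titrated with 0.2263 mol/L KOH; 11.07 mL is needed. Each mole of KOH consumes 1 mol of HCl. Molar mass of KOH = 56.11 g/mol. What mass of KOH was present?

1.56 g

Total n(HCl) added = 0.5555 x 0.05467 = 0.03037 mol.
n(KOH) used = 0.2263 x 0.01107 = 0.002505 mol, which equals the excess n(HCl).
So n(HCl) consumed by the sample = 0.03037 - 0.002505 = 0.02786 mol.
n(KOH) = 0.02786 / 1 = 0.02786 mol.
mass = 0.02786 mol x 56.11 g/mol = 1.56 g.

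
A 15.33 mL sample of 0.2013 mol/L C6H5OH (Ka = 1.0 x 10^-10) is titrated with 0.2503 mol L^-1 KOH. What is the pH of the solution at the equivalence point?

n(C6H5OH) = 0.2013 x 0.01533 = 0.003086 mol; V(KOH) at equivalence = 0.003086/0.2503 = 0.01233 L.
At equivalence all the acid is converted to C6H5O-; total volume = 0.01533 + 0.01233 = 0.02766 L, so [C6H5O-] = 0.003086/0.02766 = 0.1116 M.
Kb = Kw/Ka = 1.0e-14 / 1.0 x 10^-10 = 0.000100.
[OH^-] = sqrt(Kb x [C6H5O-]) = sqrt(0.000100 x 0.1116) = 0.00334 M.
pOH = 2.48, so pH = 14.00 - 2.48 = 11.52.

11.52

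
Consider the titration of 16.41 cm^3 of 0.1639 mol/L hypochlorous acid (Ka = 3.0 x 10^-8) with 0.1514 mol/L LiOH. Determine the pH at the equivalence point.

n(HClO) = 0.1639 x 0.01641 = 0.002690 mol; V(LiOH) at equivalence = 0.002690/0.1514 = 0.01776 L.
At equivalence all the acid is converted to ClO-; total volume = 0.01641 + 0.01776 = 0.03417 L, so [ClO-] = 0.002690/0.03417 = 0.07870 M.
Kb = Kw/Ka = 1.0e-14 / 3.0 x 10^-8 = 3.33e-7.
[OH^-] = sqrt(Kb x [ClO-]) = sqrt(3.33e-7 x 0.07870) = 0.000162 M.
pOH = 3.79, so pH = 14.00 - 3.79 = 10.21.

10.21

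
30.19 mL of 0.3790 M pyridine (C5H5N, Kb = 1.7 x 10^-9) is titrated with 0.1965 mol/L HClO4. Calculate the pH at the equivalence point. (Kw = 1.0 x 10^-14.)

n(C5H5N) = 0.3790 x 0.03019 = 0.01144 mol; V(HClO4) at equivalence = 0.01144/0.1965 = 0.05823 L.
At equivalence the base is fully converted to C5H5NH+; total volume = 0.08842 L, so [C5H5NH+] = 0.01144/0.08842 = 0.1294 M.
Ka(C5H5NH+) = Kw/Kb = 1.0e-14 / 1.7 x 10^-9 = 5.88e-6.
[H^+] = sqrt(Ka x [C5H5NH+]) = sqrt(5.88e-6 x 0.1294) = 0.000872 M.
pH = -log(0.000872) = 3.06.

3.06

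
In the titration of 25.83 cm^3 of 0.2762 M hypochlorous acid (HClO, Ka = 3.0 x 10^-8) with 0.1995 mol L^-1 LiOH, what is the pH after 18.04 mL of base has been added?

Initial n(HClO) = 0.2762 x 0.02583 = 0.007134 mol.
n(LiOH) added = 0.1995 x 0.01804 = 0.003599 mol, converting that many moles of HClO to ClO-.
Remaining n(HClO) = 0.003535 mol; n(ClO-) = 0.003599 mol.
By Henderson-Hasselbalch, pH = pKa + log([A^-]/[HA]) = 7.52 + log(0.003599/0.003535) = 7.52 + (+0.01) = 7.53.

7.53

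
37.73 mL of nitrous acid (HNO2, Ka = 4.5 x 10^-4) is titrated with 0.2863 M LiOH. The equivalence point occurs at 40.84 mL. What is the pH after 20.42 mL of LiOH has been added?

20.42 mL is exactly half the equivalence volume (40.84/2), i.e. the half-equivalence point.
There, n(HA) = n(A^-), so pH = pKa = -log(4.5 x 10^-4) = 3.35.

3.35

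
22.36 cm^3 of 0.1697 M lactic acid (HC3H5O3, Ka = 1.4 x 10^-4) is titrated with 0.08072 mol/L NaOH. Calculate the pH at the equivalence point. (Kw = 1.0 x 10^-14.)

8.30

n(HC3H5O3) = 0.1697 x 0.02236 = 0.003794 mol; V(NaOH) at equivalence = 0.003794/0.08072 = 0.04701 L.
At equivalence all the acid is converted to C3H5O3-; total volume = 0.02236 + 0.04701 = 0.06937 L, so [C3H5O3-] = 0.003794/0.06937 = 0.05470 M.
Kb = Kw/Ka = 1.0e-14 / 1.4 x 10^-4 = 7.14e-11.
[OH^-] = sqrt(Kb x [C3H5O3-]) = sqrt(7.14e-11 x 0.05470) = 1.98e-6 M.
pOH = 5.70, so pH = 14.00 - 5.70 = 8.30.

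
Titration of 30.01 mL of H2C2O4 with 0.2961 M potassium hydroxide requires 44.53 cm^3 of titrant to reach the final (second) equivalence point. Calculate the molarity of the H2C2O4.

n(KOH) = 0.2961 x 0.04453 = 0.01319 mol.
At the final (second) equivalence point, 2 mol OH^- react per mol H2C2O4, so n(H2C2O4) = 0.01319 / 2 = 0.006593 mol.
[H2C2O4] = 0.006593 / 0.03001 L = 0.220 M.

0.220 M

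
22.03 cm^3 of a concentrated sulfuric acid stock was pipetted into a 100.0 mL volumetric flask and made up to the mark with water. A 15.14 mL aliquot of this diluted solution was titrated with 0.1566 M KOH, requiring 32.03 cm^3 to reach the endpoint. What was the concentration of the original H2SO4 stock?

0.752 M

n(KOH) = 0.1566 x 0.03203 = 0.005016 mol.
n(H2SO4) in the aliquot = 0.005016 x 1/2 = 0.002508 mol.
[diluted H2SO4] = 0.002508 / 0.01514 = 0.1657 M.
Dilution factor = 100.0/22.03 = 4.539, so [stock] = 0.1657 x 4.539 = 0.752 M.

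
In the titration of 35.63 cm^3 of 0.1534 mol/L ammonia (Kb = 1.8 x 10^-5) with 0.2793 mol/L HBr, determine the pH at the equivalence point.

5.13

n(NH3) = 0.1534 x 0.03563 = 0.005466 mol; V(HBr) at equivalence = 0.005466/0.2793 = 0.01957 L.
At equivalence the base is fully converted to NH4+; total volume = 0.05520 L, so [NH4+] = 0.005466/0.05520 = 0.09902 M.
Ka(NH4+) = Kw/Kb = 1.0e-14 / 1.8 x 10^-5 = 5.56e-10.
[H^+] = sqrt(Ka x [NH4+]) = sqrt(5.56e-10 x 0.09902) = 7.42e-6 M.
pH = -log(7.42e-6) = 5.13.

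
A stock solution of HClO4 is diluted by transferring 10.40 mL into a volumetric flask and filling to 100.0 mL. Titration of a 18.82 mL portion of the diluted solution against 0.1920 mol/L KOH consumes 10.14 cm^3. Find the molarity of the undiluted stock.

n(KOH) = 0.1920 x 0.01014 = 0.001947 mol.
n(HClO4) in the aliquot = 0.001947 mol.
[diluted HClO4] = 0.001947 / 0.01882 = 0.1034 M.
Dilution factor = 100.0/10.40 = 9.615, so [stock] = 0.1034 x 9.615 = 0.995 M.

0.995 M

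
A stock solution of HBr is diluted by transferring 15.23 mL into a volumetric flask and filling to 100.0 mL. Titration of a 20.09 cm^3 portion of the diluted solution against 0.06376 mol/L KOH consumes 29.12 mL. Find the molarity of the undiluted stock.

n(KOH) = 0.06376 x 0.02912 = 0.001857 mol.
n(HBr) in the aliquot = 0.001857 mol.
[diluted HBr] = 0.001857 / 0.02009 = 0.09242 M.
Dilution factor = 100.0/15.23 = 6.566, so [stock] = 0.09242 x 6.566 = 0.607 M.

0.607 M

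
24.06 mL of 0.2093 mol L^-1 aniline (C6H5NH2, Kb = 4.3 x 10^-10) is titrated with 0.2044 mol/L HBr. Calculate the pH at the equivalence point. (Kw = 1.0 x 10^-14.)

n(C6H5NH2) = 0.2093 x 0.02406 = 0.005036 mol; V(HBr) at equivalence = 0.005036/0.2044 = 0.02464 L.
At equivalence the base is fully converted to C6H5NH3+; total volume = 0.04870 L, so [C6H5NH3+] = 0.005036/0.04870 = 0.1034 M.
Ka(C6H5NH3+) = Kw/Kb = 1.0e-14 / 4.3 x 10^-10 = 2.33e-5.
[H^+] = sqrt(Ka x [C6H5NH3+]) = sqrt(2.33e-5 x 0.1034) = 0.00155 M.
pH = -log(0.00155) = 2.81.

2.81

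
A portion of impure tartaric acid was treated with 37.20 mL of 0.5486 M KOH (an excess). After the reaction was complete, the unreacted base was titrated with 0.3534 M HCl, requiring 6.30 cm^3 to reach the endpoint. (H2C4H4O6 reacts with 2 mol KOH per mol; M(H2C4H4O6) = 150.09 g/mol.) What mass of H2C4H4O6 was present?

Total n(KOH) added = 0.5486 x 0.03720 = 0.02041 mol.
n(HCl) used = 0.3534 x 0.006300 = 0.002226 mol, which equals the excess n(KOH).
So n(KOH) consumed by the sample = 0.02041 - 0.002226 = 0.01818 mol.
n(H2C4H4O6) = 0.01818 / 2 = 0.009091 mol.
mass = 0.009091 mol x 150.09 g/mol = 1.36 g.

1.36 g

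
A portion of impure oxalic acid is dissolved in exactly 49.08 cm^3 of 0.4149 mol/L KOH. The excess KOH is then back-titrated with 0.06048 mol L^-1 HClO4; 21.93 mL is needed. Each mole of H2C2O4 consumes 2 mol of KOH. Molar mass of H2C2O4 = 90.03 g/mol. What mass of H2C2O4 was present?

Total n(KOH) added = 0.4149 x 0.04908 = 0.02036 mol.
n(HClO4) used = 0.06048 x 0.02193 = 0.001326 mol, which equals the excess n(KOH).
So n(KOH) consumed by the sample = 0.02036 - 0.001326 = 0.01904 mol.
n(H2C2O4) = 0.01904 / 2 = 0.009518 mol.
mass = 0.009518 mol x 90.03 g/mol = 0.857 g.

0.857 g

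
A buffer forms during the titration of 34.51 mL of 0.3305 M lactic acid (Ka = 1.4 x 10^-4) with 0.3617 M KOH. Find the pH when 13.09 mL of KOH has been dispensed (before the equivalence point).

Initial n(HC3H5O3) = 0.3305 x 0.03451 = 0.01141 mol.
n(KOH) added = 0.3617 x 0.01309 = 0.004735 mol, converting that many moles of HC3H5O3 to C3H5O3-.
Remaining n(HC3H5O3) = 0.006671 mol; n(C3H5O3-) = 0.004735 mol.
By Henderson-Hasselbalch, pH = pKa + log([A^-]/[HA]) = 3.85 + log(0.004735/0.006671) = 3.85 + (-0.15) = 3.70.

3.70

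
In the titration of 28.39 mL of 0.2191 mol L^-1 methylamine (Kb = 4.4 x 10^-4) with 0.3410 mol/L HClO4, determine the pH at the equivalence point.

n(CH3NH2) = 0.2191 x 0.02839 = 0.006220 mol; V(HClO4) at equivalence = 0.006220/0.3410 = 0.01824 L.
At equivalence the base is fully converted to CH3NH3+; total volume = 0.04663 L, so [CH3NH3+] = 0.006220/0.04663 = 0.1334 M.
Ka(CH3NH3+) = Kw/Kb = 1.0e-14 / 4.4 x 10^-4 = 2.27e-11.
[H^+] = sqrt(Ka x [CH3NH3+]) = sqrt(2.27e-11 x 0.1334) = 1.74e-6 M.
pH = -log(1.74e-6) = 5.76.

5.76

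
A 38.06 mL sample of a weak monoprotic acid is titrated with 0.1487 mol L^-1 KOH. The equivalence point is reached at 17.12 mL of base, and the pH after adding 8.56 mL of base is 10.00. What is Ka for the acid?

8.56 mL is half of the equivalence volume, so this is the half-equivalence point where [HA] = [A^-].
At half-equivalence pH = pKa, so pKa = 10.00.
Ka = 10^(-10.00) = 1.0 x 10^-10.

1.0 x 10^-10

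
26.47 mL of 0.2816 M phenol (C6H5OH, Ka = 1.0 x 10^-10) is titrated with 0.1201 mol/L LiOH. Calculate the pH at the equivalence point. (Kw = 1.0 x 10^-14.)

n(C6H5OH) = 0.2816 x 0.02647 = 0.007454 mol; V(LiOH) at equivalence = 0.007454/0.1201 = 0.06206 L.
At equivalence all the acid is converted to C6H5O-; total volume = 0.02647 + 0.06206 = 0.08853 L, so [C6H5O-] = 0.007454/0.08853 = 0.08419 M.
Kb = Kw/Ka = 1.0e-14 / 1.0 x 10^-10 = 0.000100.
[OH^-] = sqrt(Kb x [C6H5O-]) = sqrt(0.000100 x 0.08419) = 0.00290 M.
pOH = 2.54, so pH = 14.00 - 2.54 = 11.46.

11.46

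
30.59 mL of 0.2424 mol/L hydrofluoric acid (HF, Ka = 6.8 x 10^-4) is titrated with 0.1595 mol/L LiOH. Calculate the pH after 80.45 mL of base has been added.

12.69

n(acid) = 0.2424 x 0.03059 = 0.007415 mol; n(LiOH) added = 0.1595 x 0.08045 = 0.01283 mol.
Base is in excess by 0.01283 - 0.007415 = 0.005417 mol in a total volume of 0.1110 L.
[OH^-] = 0.005417/0.1110 = 0.04878 M, so pOH = 1.31 and pH = 14.00 - 1.31 = 12.69.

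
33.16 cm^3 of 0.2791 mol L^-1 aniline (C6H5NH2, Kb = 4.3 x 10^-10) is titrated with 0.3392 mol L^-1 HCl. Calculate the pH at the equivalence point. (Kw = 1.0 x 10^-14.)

n(C6H5NH2) = 0.2791 x 0.03316 = 0.009255 mol; V(HCl) at equivalence = 0.009255/0.3392 = 0.02728 L.
At equivalence the base is fully converted to C6H5NH3+; total volume = 0.06044 L, so [C6H5NH3+] = 0.009255/0.06044 = 0.1531 M.
Ka(C6H5NH3+) = Kw/Kb = 1.0e-14 / 4.3 x 10^-10 = 2.33e-5.
[H^+] = sqrt(Ka x [C6H5NH3+]) = sqrt(2.33e-5 x 0.1531) = 0.00189 M.
pH = -log(0.00189) = 2.72.

2.72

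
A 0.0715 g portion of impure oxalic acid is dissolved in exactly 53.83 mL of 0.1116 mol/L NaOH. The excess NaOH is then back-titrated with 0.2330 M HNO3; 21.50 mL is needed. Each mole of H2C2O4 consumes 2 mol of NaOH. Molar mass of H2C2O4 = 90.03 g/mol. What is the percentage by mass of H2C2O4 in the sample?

Total n(NaOH) added = 0.1116 x 0.05383 = 0.006007 mol.
n(HNO3) used = 0.2330 x 0.02150 = 0.005010 mol, which equals the excess n(NaOH).
So n(NaOH) consumed by the sample = 0.006007 - 0.005010 = 0.0009979 mol.
n(H2C2O4) = 0.0009979 / 2 = 0.0004990 mol.
mass H2C2O4 = 0.0004990 x 90.03 = 0.04492 g, so %H2C2O4 = 0.04492/0.0715 x 100 = 62.8%.

62.8%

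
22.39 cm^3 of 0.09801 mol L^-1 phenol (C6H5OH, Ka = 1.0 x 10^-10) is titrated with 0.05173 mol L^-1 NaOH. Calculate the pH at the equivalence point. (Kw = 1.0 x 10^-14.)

11.26

n(C6H5OH) = 0.09801 x 0.02239 = 0.002194 mol; V(NaOH) at equivalence = 0.002194/0.05173 = 0.04242 L.
At equivalence all the acid is converted to C6H5O-; total volume = 0.02239 + 0.04242 = 0.06481 L, so [C6H5O-] = 0.002194/0.06481 = 0.03386 M.
Kb = Kw/Ka = 1.0e-14 / 1.0 x 10^-10 = 0.000100.
[OH^-] = sqrt(Kb x [C6H5O-]) = sqrt(0.000100 x 0.03386) = 0.00184 M.
pOH = 2.74, so pH = 14.00 - 2.74 = 11.26.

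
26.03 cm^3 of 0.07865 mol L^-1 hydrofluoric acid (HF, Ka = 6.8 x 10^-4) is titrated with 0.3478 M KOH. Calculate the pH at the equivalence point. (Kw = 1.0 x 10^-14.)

7.99

n(HF) = 0.07865 x 0.02603 = 0.002047 mol; V(KOH) at equivalence = 0.002047/0.3478 = 0.005886 L.
At equivalence all the acid is converted to F-; total volume = 0.02603 + 0.005886 = 0.03192 L, so [F-] = 0.002047/0.03192 = 0.06414 M.
Kb = Kw/Ka = 1.0e-14 / 6.8 x 10^-4 = 1.47e-11.
[OH^-] = sqrt(Kb x [F-]) = sqrt(1.47e-11 x 0.06414) = 9.71e-7 M.
pOH = 6.01, so pH = 14.00 - 6.01 = 7.99.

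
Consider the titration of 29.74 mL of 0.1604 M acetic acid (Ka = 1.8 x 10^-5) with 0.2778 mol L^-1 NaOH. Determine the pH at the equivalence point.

8.88

n(CH3COOH) = 0.1604 x 0.02974 = 0.004770 mol; V(NaOH) at equivalence = 0.004770/0.2778 = 0.01717 L.
At equivalence all the acid is converted to CH3COO-; total volume = 0.02974 + 0.01717 = 0.04691 L, so [CH3COO-] = 0.004770/0.04691 = 0.1017 M.
Kb = Kw/Ka = 1.0e-14 / 1.8 x 10^-5 = 5.56e-10.
[OH^-] = sqrt(Kb x [CH3COO-]) = sqrt(5.56e-10 x 0.1017) = 7.52e-6 M.
pOH = 5.12, so pH = 14.00 - 5.12 = 8.88.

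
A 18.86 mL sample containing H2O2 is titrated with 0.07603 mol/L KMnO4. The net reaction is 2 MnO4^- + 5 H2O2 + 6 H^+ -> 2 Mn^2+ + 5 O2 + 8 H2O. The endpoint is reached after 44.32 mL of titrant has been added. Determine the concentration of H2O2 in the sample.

n(KMnO4) = 0.07603 x 0.04432 = 0.003370 mol.
From the balanced equation, 2 mol KMnO4 reacts with 5 mol H2O2, so n(H2O2) = 0.003370 x 5/2 = 0.008424 mol.
[H2O2] = 0.008424 / 0.01886 L = 0.447 M.

0.447 M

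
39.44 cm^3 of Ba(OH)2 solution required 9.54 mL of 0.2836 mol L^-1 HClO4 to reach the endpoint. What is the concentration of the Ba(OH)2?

n(HClO4) delivered = 0.2836 x 0.009540 = 0.002706 mol.
The reaction is 1 Ba(OH)2 + 2 HClO4, so n(Ba(OH)2) = 0.002706 x 1/2 = 0.001353 mol.
[Ba(OH)2] = 0.001353 mol / 0.03944 L = 0.0343 M.

0.0343 M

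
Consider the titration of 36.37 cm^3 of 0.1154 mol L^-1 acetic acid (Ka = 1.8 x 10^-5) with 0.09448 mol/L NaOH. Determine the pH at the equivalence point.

8.73

n(CH3COOH) = 0.1154 x 0.03637 = 0.004197 mol; V(NaOH) at equivalence = 0.004197/0.09448 = 0.04442 L.
At equivalence all the acid is converted to CH3COO-; total volume = 0.03637 + 0.04442 = 0.08079 L, so [CH3COO-] = 0.004197/0.08079 = 0.05195 M.
Kb = Kw/Ka = 1.0e-14 / 1.8 x 10^-5 = 5.56e-10.
[OH^-] = sqrt(Kb x [CH3COO-]) = sqrt(5.56e-10 x 0.05195) = 5.37e-6 M.
pOH = 5.27, so pH = 14.00 - 5.27 = 8.73.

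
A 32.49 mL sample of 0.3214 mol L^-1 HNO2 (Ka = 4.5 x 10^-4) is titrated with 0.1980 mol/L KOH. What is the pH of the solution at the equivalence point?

n(HNO2) = 0.3214 x 0.03249 = 0.01044 mol; V(KOH) at equivalence = 0.01044/0.1980 = 0.05274 L.
At equivalence all the acid is converted to NO2-; total volume = 0.03249 + 0.05274 = 0.08523 L, so [NO2-] = 0.01044/0.08523 = 0.1225 M.
Kb = Kw/Ka = 1.0e-14 / 4.5 x 10^-4 = 2.22e-11.
[OH^-] = sqrt(Kb x [NO2-]) = sqrt(2.22e-11 x 0.1225) = 1.65e-6 M.
pOH = 5.78, so pH = 14.00 - 5.78 = 8.22.

8.22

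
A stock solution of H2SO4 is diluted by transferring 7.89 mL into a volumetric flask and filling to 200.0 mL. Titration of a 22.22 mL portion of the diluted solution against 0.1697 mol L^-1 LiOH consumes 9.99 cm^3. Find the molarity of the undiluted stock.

n(LiOH) = 0.1697 x 0.009990 = 0.001695 mol.
n(H2SO4) in the aliquot = 0.001695 x 1/2 = 0.0008477 mol.
[diluted H2SO4] = 0.0008477 / 0.02222 = 0.03815 M.
Dilution factor = 200.0/7.890 = 25.35, so [stock] = 0.03815 x 25.35 = 0.967 M.

0.967 M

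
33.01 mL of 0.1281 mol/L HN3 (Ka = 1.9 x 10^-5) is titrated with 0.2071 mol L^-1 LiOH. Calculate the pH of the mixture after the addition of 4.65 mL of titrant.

4.19

Initial n(HN3) = 0.1281 x 0.03301 = 0.004229 mol.
n(LiOH) added = 0.2071 x 0.004650 = 0.0009630 mol, converting that many moles of HN3 to N3-.
Remaining n(HN3) = 0.003266 mol; n(N3-) = 0.0009630 mol.
By Henderson-Hasselbalch, pH = pKa + log([A^-]/[HA]) = 4.72 + log(0.0009630/0.003266) = 4.72 + (-0.53) = 4.19.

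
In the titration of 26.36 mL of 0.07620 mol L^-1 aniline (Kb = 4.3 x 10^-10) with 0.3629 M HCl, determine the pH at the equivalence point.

n(C6H5NH2) = 0.07620 x 0.02636 = 0.002009 mol; V(HCl) at equivalence = 0.002009/0.3629 = 0.005535 L.
At equivalence the base is fully converted to C6H5NH3+; total volume = 0.03189 L, so [C6H5NH3+] = 0.002009/0.03189 = 0.06298 M.
Ka(C6H5NH3+) = Kw/Kb = 1.0e-14 / 4.3 x 10^-10 = 2.33e-5.
[H^+] = sqrt(Ka x [C6H5NH3+]) = sqrt(2.33e-5 x 0.06298) = 0.00121 M.
pH = -log(0.00121) = 2.92.

2.92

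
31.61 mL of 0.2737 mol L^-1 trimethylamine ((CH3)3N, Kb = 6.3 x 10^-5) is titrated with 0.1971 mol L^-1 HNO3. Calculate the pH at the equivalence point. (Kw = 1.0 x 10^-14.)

5.37

n((CH3)3N) = 0.2737 x 0.03161 = 0.008652 mol; V(HNO3) at equivalence = 0.008652/0.1971 = 0.04389 L.
At equivalence the base is fully converted to (CH3)3NH+; total volume = 0.07550 L, so [(CH3)3NH+] = 0.008652/0.07550 = 0.1146 M.
Ka((CH3)3NH+) = Kw/Kb = 1.0e-14 / 6.3 x 10^-5 = 1.59e-10.
[H^+] = sqrt(Ka x [(CH3)3NH+]) = sqrt(1.59e-10 x 0.1146) = 4.26e-6 M.
pH = -log(4.26e-6) = 5.37.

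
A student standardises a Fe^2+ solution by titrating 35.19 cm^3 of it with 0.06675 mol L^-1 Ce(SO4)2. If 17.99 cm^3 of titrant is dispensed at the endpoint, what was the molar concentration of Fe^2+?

n(Ce(SO4)2) = 0.06675 x 0.01799 = 0.001201 mol.
From the balanced equation, 1 mol Ce(SO4)2 reacts with 1 mol Fe^2+, so n(Fe^2+) = 0.001201 x 1/1 = 0.001201 mol.
[Fe^2+] = 0.001201 / 0.03519 L = 0.0341 M.

0.0341 M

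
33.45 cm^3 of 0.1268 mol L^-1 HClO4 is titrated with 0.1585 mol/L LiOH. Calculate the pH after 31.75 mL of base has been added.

n(acid) = 0.1268 x 0.03345 = 0.004241 mol; n(LiOH) added = 0.1585 x 0.03175 = 0.005032 mol.
Base is in excess by 0.005032 - 0.004241 = 0.0007909 mol in a total volume of 0.06520 L.
[OH^-] = 0.0007909/0.06520 = 0.01213 M, so pOH = 1.92 and pH = 14.00 - 1.92 = 12.08.

12.08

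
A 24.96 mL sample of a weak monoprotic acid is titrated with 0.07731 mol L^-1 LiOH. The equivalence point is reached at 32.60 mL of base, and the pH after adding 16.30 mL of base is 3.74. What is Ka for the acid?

1.8 x 10^-4

16.30 mL is half of the equivalence volume, so this is the half-equivalence point where [HA] = [A^-].
At half-equivalence pH = pKa, so pKa = 3.74.
Ka = 10^(-3.74) = 1.8 x 10^-4.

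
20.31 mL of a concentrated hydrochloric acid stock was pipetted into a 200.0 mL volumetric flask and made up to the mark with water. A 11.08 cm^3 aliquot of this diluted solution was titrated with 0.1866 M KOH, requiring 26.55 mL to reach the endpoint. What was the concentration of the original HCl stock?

n(KOH) = 0.1866 x 0.02655 = 0.004954 mol.
n(HCl) in the aliquot = 0.004954 mol.
[diluted HCl] = 0.004954 / 0.01108 = 0.4471 M.
Dilution factor = 200.0/20.31 = 9.847, so [stock] = 0.4471 x 9.847 = 4.40 M.

4.40 M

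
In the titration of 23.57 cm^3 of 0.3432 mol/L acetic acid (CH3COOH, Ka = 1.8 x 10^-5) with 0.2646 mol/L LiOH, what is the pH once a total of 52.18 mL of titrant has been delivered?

n(acid) = 0.3432 x 0.02357 = 0.008089 mol; n(LiOH) added = 0.2646 x 0.05218 = 0.01381 mol.
Base is in excess by 0.01381 - 0.008089 = 0.005718 mol in a total volume of 0.07575 L.
[OH^-] = 0.005718/0.07575 = 0.07548 M, so pOH = 1.12 and pH = 14.00 - 1.12 = 12.88.

12.88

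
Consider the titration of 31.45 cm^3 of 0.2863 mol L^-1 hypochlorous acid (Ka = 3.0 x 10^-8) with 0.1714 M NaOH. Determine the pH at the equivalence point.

n(HClO) = 0.2863 x 0.03145 = 0.009004 mol; V(NaOH) at equivalence = 0.009004/0.1714 = 0.05253 L.
At equivalence all the acid is converted to ClO-; total volume = 0.03145 + 0.05253 = 0.08398 L, so [ClO-] = 0.009004/0.08398 = 0.1072 M.
Kb = Kw/Ka = 1.0e-14 / 3.0 x 10^-8 = 3.33e-7.
[OH^-] = sqrt(Kb x [ClO-]) = sqrt(3.33e-7 x 0.1072) = 0.000189 M.
pOH = 3.72, so pH = 14.00 - 3.72 = 10.28.

10.28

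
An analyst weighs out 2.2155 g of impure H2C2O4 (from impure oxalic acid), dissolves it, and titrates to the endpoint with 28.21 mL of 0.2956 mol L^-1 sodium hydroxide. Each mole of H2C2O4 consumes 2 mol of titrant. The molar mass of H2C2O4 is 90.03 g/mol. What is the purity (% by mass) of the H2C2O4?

n(NaOH) = 0.2956 x 0.02821 = 0.008339 mol.
n(H2C2O4) = 0.008339 / 2 = 0.004169 mol.
mass of H2C2O4 = 0.004169 x 90.03 = 0.3754 g.
% purity = 0.3754 / 2.2155 x 100 = 16.9%.

16.9%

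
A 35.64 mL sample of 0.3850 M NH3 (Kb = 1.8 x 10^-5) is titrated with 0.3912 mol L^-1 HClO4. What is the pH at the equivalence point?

4.98

n(NH3) = 0.3850 x 0.03564 = 0.01372 mol; V(HClO4) at equivalence = 0.01372/0.3912 = 0.03508 L.
At equivalence the base is fully converted to NH4+; total volume = 0.07072 L, so [NH4+] = 0.01372/0.07072 = 0.1940 M.
Ka(NH4+) = Kw/Kb = 1.0e-14 / 1.8 x 10^-5 = 5.56e-10.
[H^+] = sqrt(Ka x [NH4+]) = sqrt(5.56e-10 x 0.1940) = 1.04e-5 M.
pH = -log(1.04e-5) = 4.98.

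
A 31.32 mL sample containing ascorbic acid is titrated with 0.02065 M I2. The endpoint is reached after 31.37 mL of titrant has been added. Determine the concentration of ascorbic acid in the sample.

0.0207 M

n(I2) = 0.02065 x 0.03137 = 0.0006478 mol.
From the balanced equation, 1 mol I2 reacts with 1 mol ascorbic acid, so n(ascorbic acid) = 0.0006478 x 1/1 = 0.0006478 mol.
[ascorbic acid] = 0.0006478 / 0.03132 L = 0.0207 M.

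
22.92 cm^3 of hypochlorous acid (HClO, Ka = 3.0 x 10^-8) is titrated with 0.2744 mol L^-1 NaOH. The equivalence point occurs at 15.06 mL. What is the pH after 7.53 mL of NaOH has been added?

7.53 mL is exactly half the equivalence volume (15.06/2), i.e. the half-equivalence point.
There, n(HA) = n(A^-), so pH = pKa = -log(3.0 x 10^-8) = 7.52.

7.52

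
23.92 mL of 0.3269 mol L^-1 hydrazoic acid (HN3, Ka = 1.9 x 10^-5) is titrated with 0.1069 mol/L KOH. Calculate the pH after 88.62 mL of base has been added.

n(acid) = 0.3269 x 0.02392 = 0.007819 mol; n(KOH) added = 0.1069 x 0.08862 = 0.009473 mol.
Base is in excess by 0.009473 - 0.007819 = 0.001654 mol in a total volume of 0.1125 L.
[OH^-] = 0.001654/0.1125 = 0.01470 M, so pOH = 1.83 and pH = 14.00 - 1.83 = 12.17.

12.17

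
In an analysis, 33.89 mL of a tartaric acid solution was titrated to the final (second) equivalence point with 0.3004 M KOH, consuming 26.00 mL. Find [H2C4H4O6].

0.115 M

n(KOH) = 0.3004 x 0.02600 = 0.007810 mol.
At the final (second) equivalence point, 2 mol OH^- react per mol H2C4H4O6, so n(H2C4H4O6) = 0.007810 / 2 = 0.003905 mol.
[H2C4H4O6] = 0.003905 / 0.03389 L = 0.115 M.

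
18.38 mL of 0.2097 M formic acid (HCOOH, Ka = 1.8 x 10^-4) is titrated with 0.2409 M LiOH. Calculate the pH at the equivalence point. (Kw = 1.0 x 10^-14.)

n(HCOOH) = 0.2097 x 0.01838 = 0.003854 mol; V(LiOH) at equivalence = 0.003854/0.2409 = 0.01600 L.
At equivalence all the acid is converted to HCOO-; total volume = 0.01838 + 0.01600 = 0.03438 L, so [HCOO-] = 0.003854/0.03438 = 0.1121 M.
Kb = Kw/Ka = 1.0e-14 / 1.8 x 10^-4 = 5.56e-11.
[OH^-] = sqrt(Kb x [HCOO-]) = sqrt(5.56e-11 x 0.1121) = 2.50e-6 M.
pOH = 5.60, so pH = 14.00 - 5.60 = 8.40.

8.40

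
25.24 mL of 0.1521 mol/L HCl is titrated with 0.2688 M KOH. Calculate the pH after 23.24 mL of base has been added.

n(acid) = 0.1521 x 0.02524 = 0.003839 mol; n(KOH) added = 0.2688 x 0.02324 = 0.006247 mol.
Base is in excess by 0.006247 - 0.003839 = 0.002408 mol in a total volume of 0.04848 L.
[OH^-] = 0.002408/0.04848 = 0.04967 M, so pOH = 1.30 and pH = 14.00 - 1.30 = 12.70.

12.70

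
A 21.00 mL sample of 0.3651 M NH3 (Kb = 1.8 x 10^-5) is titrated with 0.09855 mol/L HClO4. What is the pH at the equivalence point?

5.18

n(NH3) = 0.3651 x 0.02100 = 0.007667 mol; V(HClO4) at equivalence = 0.007667/0.09855 = 0.07780 L.
At equivalence the base is fully converted to NH4+; total volume = 0.09880 L, so [NH4+] = 0.007667/0.09880 = 0.07760 M.
Ka(NH4+) = Kw/Kb = 1.0e-14 / 1.8 x 10^-5 = 5.56e-10.
[H^+] = sqrt(Ka x [NH4+]) = sqrt(5.56e-10 x 0.07760) = 6.57e-6 M.
pH = -log(6.57e-6) = 5.18.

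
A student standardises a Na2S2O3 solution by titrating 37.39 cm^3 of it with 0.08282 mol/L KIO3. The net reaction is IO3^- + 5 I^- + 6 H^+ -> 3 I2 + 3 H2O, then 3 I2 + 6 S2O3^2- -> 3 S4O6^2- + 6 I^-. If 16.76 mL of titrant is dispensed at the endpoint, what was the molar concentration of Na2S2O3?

n(KIO3) = 0.08282 x 0.01676 = 0.001388 mol.
From the balanced equation, 1 mol KIO3 reacts with 6 mol Na2S2O3, so n(Na2S2O3) = 0.001388 x 6/1 = 0.008328 mol.
[Na2S2O3] = 0.008328 / 0.03739 L = 0.223 M.

0.223 M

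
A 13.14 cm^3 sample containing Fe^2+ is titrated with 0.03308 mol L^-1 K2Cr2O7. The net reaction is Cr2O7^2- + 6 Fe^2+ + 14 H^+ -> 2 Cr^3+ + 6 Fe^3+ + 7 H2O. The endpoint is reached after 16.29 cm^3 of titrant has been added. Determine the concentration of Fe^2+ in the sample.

0.246 M

n(K2Cr2O7) = 0.03308 x 0.01629 = 0.0005389 mol.
From the balanced equation, 1 mol K2Cr2O7 reacts with 6 mol Fe^2+, so n(Fe^2+) = 0.0005389 x 6/1 = 0.003233 mol.
[Fe^2+] = 0.003233 / 0.01314 L = 0.246 M.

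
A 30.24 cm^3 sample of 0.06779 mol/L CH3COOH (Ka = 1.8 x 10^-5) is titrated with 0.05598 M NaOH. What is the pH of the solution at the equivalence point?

8.62

n(CH3COOH) = 0.06779 x 0.03024 = 0.002050 mol; V(NaOH) at equivalence = 0.002050/0.05598 = 0.03662 L.
At equivalence all the acid is converted to CH3COO-; total volume = 0.03024 + 0.03662 = 0.06686 L, so [CH3COO-] = 0.002050/0.06686 = 0.03066 M.
Kb = Kw/Ka = 1.0e-14 / 1.8 x 10^-5 = 5.56e-10.
[OH^-] = sqrt(Kb x [CH3COO-]) = sqrt(5.56e-10 x 0.03066) = 4.13e-6 M.
pOH = 5.38, so pH = 14.00 - 5.38 = 8.62.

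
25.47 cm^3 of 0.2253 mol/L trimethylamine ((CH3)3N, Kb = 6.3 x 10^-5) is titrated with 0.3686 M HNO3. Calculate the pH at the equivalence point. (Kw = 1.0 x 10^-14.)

n((CH3)3N) = 0.2253 x 0.02547 = 0.005738 mol; V(HNO3) at equivalence = 0.005738/0.3686 = 0.01557 L.
At equivalence the base is fully converted to (CH3)3NH+; total volume = 0.04104 L, so [(CH3)3NH+] = 0.005738/0.04104 = 0.1398 M.
Ka((CH3)3NH+) = Kw/Kb = 1.0e-14 / 6.3 x 10^-5 = 1.59e-10.
[H^+] = sqrt(Ka x [(CH3)3NH+]) = sqrt(1.59e-10 x 0.1398) = 4.71e-6 M.
pH = -log(4.71e-6) = 5.33.

5.33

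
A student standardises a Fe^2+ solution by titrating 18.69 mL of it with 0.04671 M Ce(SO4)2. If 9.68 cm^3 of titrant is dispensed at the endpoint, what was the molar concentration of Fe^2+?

0.0242 M

n(Ce(SO4)2) = 0.04671 x 0.009680 = 0.0004522 mol.
From the balanced equation, 1 mol Ce(SO4)2 reacts with 1 mol Fe^2+, so n(Fe^2+) = 0.0004522 x 1/1 = 0.0004522 mol.
[Fe^2+] = 0.0004522 / 0.01869 L = 0.0242 M.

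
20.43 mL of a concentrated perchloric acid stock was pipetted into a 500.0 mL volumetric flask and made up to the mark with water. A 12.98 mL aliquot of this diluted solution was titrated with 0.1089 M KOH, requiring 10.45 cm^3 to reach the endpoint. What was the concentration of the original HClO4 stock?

2.15 M

n(KOH) = 0.1089 x 0.01045 = 0.001138 mol.
n(HClO4) in the aliquot = 0.001138 mol.
[diluted HClO4] = 0.001138 / 0.01298 = 0.08767 M.
Dilution factor = 500.0/20.43 = 24.47, so [stock] = 0.08767 x 24.47 = 2.15 M.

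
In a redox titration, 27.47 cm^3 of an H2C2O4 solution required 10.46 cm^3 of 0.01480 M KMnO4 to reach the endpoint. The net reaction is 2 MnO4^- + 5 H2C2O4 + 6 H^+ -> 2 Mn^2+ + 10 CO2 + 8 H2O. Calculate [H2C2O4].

0.0141 M

n(KMnO4) = 0.01480 x 0.01046 = 0.0001548 mol.
From the balanced equation, 2 mol KMnO4 reacts with 5 mol H2C2O4, so n(H2C2O4) = 0.0001548 x 5/2 = 0.0003870 mol.
[H2C2O4] = 0.0003870 / 0.02747 L = 0.0141 M.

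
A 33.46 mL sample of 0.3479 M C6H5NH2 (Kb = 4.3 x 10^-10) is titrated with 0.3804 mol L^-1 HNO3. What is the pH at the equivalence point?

2.69

n(C6H5NH2) = 0.3479 x 0.03346 = 0.01164 mol; V(HNO3) at equivalence = 0.01164/0.3804 = 0.03060 L.
At equivalence the base is fully converted to C6H5NH3+; total volume = 0.06406 L, so [C6H5NH3+] = 0.01164/0.06406 = 0.1817 M.
Ka(C6H5NH3+) = Kw/Kb = 1.0e-14 / 4.3 x 10^-10 = 2.33e-5.
[H^+] = sqrt(Ka x [C6H5NH3+]) = sqrt(2.33e-5 x 0.1817) = 0.00206 M.
pH = -log(0.00206) = 2.69.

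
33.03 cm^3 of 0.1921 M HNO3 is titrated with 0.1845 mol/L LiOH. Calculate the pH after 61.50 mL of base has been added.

n(acid) = 0.1921 x 0.03303 = 0.006345 mol; n(LiOH) added = 0.1845 x 0.06150 = 0.01135 mol.
Base is in excess by 0.01135 - 0.006345 = 0.005002 mol in a total volume of 0.09453 L.
[OH^-] = 0.005002/0.09453 = 0.05291 M, so pOH = 1.28 and pH = 14.00 - 1.28 = 12.72.

12.72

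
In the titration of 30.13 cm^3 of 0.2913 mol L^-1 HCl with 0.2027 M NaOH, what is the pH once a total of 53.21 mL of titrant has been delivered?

n(acid) = 0.2913 x 0.03013 = 0.008777 mol; n(NaOH) added = 0.2027 x 0.05321 = 0.01079 mol.
Base is in excess by 0.01079 - 0.008777 = 0.002009 mol in a total volume of 0.08334 L.
[OH^-] = 0.002009/0.08334 = 0.02410 M, so pOH = 1.62 and pH = 14.00 - 1.62 = 12.38.

12.38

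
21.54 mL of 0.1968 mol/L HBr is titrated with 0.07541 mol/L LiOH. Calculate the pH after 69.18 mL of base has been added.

12.03

n(acid) = 0.1968 x 0.02154 = 0.004239 mol; n(LiOH) added = 0.07541 x 0.06918 = 0.005217 mol.
Base is in excess by 0.005217 - 0.004239 = 0.0009778 mol in a total volume of 0.09072 L.
[OH^-] = 0.0009778/0.09072 = 0.01078 M, so pOH = 1.97 and pH = 14.00 - 1.97 = 12.03.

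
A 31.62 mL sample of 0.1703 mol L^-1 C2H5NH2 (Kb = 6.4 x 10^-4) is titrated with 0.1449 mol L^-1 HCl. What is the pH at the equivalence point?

n(C2H5NH2) = 0.1703 x 0.03162 = 0.005385 mol; V(HCl) at equivalence = 0.005385/0.1449 = 0.03716 L.
At equivalence the base is fully converted to C2H5NH3+; total volume = 0.06878 L, so [C2H5NH3+] = 0.005385/0.06878 = 0.07829 M.
Ka(C2H5NH3+) = Kw/Kb = 1.0e-14 / 6.4 x 10^-4 = 1.56e-11.
[H^+] = sqrt(Ka x [C2H5NH3+]) = sqrt(1.56e-11 x 0.07829) = 1.11e-6 M.
pH = -log(1.11e-6) = 5.96.

5.96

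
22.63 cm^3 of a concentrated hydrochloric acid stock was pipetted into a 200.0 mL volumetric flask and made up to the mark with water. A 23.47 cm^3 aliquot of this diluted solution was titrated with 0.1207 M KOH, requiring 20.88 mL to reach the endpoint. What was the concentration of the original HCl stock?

0.949 M

n(KOH) = 0.1207 x 0.02088 = 0.002520 mol.
n(HCl) in the aliquot = 0.002520 mol.
[diluted HCl] = 0.002520 / 0.02347 = 0.1074 M.
Dilution factor = 200.0/22.63 = 8.838, so [stock] = 0.1074 x 8.838 = 0.949 M.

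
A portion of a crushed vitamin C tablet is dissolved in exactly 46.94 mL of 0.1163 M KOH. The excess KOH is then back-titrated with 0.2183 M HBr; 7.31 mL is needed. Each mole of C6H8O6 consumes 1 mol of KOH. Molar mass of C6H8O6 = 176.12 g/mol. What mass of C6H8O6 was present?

Total n(KOH) added = 0.1163 x 0.04694 = 0.005459 mol.
n(HBr) used = 0.2183 x 0.007310 = 0.001596 mol, which equals the excess n(KOH).
So n(KOH) consumed by the sample = 0.005459 - 0.001596 = 0.003863 mol.
n(C6H8O6) = 0.003863 / 1 = 0.003863 mol.
mass = 0.003863 mol x 176.12 g/mol = 0.680 g.

0.680 g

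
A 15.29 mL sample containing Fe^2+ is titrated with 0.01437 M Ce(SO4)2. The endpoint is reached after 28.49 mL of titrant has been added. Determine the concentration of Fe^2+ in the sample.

0.0268 M

n(Ce(SO4)2) = 0.01437 x 0.02849 = 0.0004094 mol.
From the balanced equation, 1 mol Ce(SO4)2 reacts with 1 mol Fe^2+, so n(Fe^2+) = 0.0004094 x 1/1 = 0.0004094 mol.
[Fe^2+] = 0.0004094 / 0.01529 L = 0.0268 M.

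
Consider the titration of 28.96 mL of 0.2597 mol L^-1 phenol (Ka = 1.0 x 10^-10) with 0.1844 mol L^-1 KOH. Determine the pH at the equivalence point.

11.52

n(C6H5OH) = 0.2597 x 0.02896 = 0.007521 mol; V(KOH) at equivalence = 0.007521/0.1844 = 0.04079 L.
At equivalence all the acid is converted to C6H5O-; total volume = 0.02896 + 0.04079 = 0.06975 L, so [C6H5O-] = 0.007521/0.06975 = 0.1078 M.
Kb = Kw/Ka = 1.0e-14 / 1.0 x 10^-10 = 0.000100.
[OH^-] = sqrt(Kb x [C6H5O-]) = sqrt(0.000100 x 0.1078) = 0.00328 M.
pOH = 2.48, so pH = 14.00 - 2.48 = 11.52.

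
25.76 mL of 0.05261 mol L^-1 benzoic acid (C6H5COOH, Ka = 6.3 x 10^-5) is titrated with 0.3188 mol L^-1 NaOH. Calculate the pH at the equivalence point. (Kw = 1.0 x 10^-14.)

8.43

n(C6H5COOH) = 0.05261 x 0.02576 = 0.001355 mol; V(NaOH) at equivalence = 0.001355/0.3188 = 0.004251 L.
At equivalence all the acid is converted to C6H5COO-; total volume = 0.02576 + 0.004251 = 0.03001 L, so [C6H5COO-] = 0.001355/0.03001 = 0.04516 M.
Kb = Kw/Ka = 1.0e-14 / 6.3 x 10^-5 = 1.59e-10.
[OH^-] = sqrt(Kb x [C6H5COO-]) = sqrt(1.59e-10 x 0.04516) = 2.68e-6 M.
pOH = 5.57, so pH = 14.00 - 5.57 = 8.43.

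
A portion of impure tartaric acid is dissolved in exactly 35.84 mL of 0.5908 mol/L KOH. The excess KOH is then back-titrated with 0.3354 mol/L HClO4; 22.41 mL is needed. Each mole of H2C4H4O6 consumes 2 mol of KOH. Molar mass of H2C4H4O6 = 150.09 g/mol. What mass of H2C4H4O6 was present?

Total n(KOH) added = 0.5908 x 0.03584 = 0.02117 mol.
n(HClO4) used = 0.3354 x 0.02241 = 0.007516 mol, which equals the excess n(KOH).
So n(KOH) consumed by the sample = 0.02117 - 0.007516 = 0.01366 mol.
n(H2C4H4O6) = 0.01366 / 2 = 0.006829 mol.
mass = 0.006829 mol x 150.09 g/mol = 1.02 g.

1.02 g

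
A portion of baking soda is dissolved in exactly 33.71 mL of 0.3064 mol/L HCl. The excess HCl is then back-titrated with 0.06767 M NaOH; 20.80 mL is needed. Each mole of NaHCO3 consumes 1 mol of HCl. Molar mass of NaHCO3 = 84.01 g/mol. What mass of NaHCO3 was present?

Total n(HCl) added = 0.3064 x 0.03371 = 0.01033 mol.
n(NaOH) used = 0.06767 x 0.02080 = 0.001408 mol, which equals the excess n(HCl).
So n(HCl) consumed by the sample = 0.01033 - 0.001408 = 0.008921 mol.
n(NaHCO3) = 0.008921 / 1 = 0.008921 mol.
mass = 0.008921 mol x 84.01 g/mol = 0.749 g.

0.749 g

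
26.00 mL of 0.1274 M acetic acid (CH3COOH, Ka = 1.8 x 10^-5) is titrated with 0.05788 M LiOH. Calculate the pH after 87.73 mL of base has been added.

n(acid) = 0.1274 x 0.02600 = 0.003312 mol; n(LiOH) added = 0.05788 x 0.08773 = 0.005078 mol.
Base is in excess by 0.005078 - 0.003312 = 0.001765 mol in a total volume of 0.1137 L.
[OH^-] = 0.001765/0.1137 = 0.01552 M, so pOH = 1.81 and pH = 14.00 - 1.81 = 12.19.

12.19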